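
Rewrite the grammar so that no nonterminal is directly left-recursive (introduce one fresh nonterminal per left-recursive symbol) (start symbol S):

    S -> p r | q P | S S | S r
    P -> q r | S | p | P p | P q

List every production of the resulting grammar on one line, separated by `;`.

S -> p r S' | q P S'; P -> q r P' | S P' | p P'; S' -> S S' | r S' | ε; P' -> p P' | q P' | ε

Left recursion appears on S, P.
For S: α = {S, r}, β = {p r, q P}. Rewrite as S → β S' and S' → α S' | ε.
For P: α = {p, q}, β = {q r, S, p}. Rewrite as P → β P' and P' → α P' | ε.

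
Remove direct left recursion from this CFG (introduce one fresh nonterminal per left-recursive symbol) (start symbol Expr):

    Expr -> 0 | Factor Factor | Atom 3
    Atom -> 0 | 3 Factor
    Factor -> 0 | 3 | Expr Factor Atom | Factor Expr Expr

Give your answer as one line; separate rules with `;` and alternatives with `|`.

Expr -> 0 | Factor Factor | Atom 3; Atom -> 0 | 3 Factor; Factor -> 0 Factor1 | 3 Factor1 | Expr Factor Atom Factor1; Factor1 -> Expr Expr Factor1 | epsilon

Left recursion appears on Factor.
For Factor: α = {Expr Expr}, β = {0, 3, Expr Factor Atom}. Rewrite as Factor → β Factor1 and Factor1 → α Factor1 | ε.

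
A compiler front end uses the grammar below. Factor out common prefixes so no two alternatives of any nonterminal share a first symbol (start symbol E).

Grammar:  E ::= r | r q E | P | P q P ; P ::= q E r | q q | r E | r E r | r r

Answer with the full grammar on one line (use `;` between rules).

E ::= r E' | P E''; P ::= r P' | q P''; E' ::= epsilon | q E; E'' ::= epsilon | q P; P' ::= r | E P'''; P'' ::= E r | q; P''' ::= epsilon | r

E has alternatives sharing prefix 'r': factor to E → r E' with E' → ε | q E.
E has alternatives sharing prefix 'P': factor to E → P E'' with E'' → ε | q P.
P has alternatives sharing prefix 'r': factor to P → r P' with P' → E | E r | r.
P has alternatives sharing prefix 'q': factor to P → q P'' with P'' → E r | q.
P' has alternatives sharing prefix 'E': factor to P' → E P''' with P''' → ε | r.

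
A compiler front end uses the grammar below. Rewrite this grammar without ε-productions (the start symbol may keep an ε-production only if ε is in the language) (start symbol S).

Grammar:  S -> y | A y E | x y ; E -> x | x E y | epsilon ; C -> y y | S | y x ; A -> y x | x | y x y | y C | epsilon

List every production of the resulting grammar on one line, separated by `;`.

The nullable symbols are {A, E}.
ε ∉ L(G), so no ε-production is kept.
Add the nullable-subset variants: S → A y E gives A y E | A y | y E. E → x E y gives x E y | x y.

S -> y | A y E | A y | y E | x y; E -> x | x E y | x y; C -> y y | S | y x; A -> y x | x | y x y | y C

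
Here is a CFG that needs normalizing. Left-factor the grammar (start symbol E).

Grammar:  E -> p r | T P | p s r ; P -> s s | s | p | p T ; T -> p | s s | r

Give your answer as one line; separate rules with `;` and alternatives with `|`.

E has alternatives sharing prefix 'p': factor to E → p E' with E' → r | s r.
P has alternatives sharing prefix 's': factor to P → s P' with P' → s | ε.
P has alternatives sharing prefix 'p': factor to P → p P'' with P'' → ε | T.

E -> T P | p E'; P -> s P' | p P''; T -> p | s s | r; E' -> r | s r; P' -> s | ε; P'' -> ε | T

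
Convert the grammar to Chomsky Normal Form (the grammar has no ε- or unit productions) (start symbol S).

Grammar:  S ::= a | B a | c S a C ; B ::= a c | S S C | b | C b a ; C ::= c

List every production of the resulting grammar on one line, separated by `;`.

Introduce a nonterminal for each terminal appearing in a rule of length ≥ 2: X1 → a, X2 → c, X3 → b.
Binarize each right-hand side of length ≥ 3 by chaining fresh nonterminals (Y1, Y2, …): affected rules were S → X2 S X1 C; B → S S C; B → C X3 X1.

S ::= a | B X1 | X2 Y1; B ::= X1 X2 | S Y3 | b | C Y4; C ::= c; X1 ::= a; X2 ::= c; X3 ::= b; Y1 ::= S Y2; Y2 ::= X1 C; Y3 ::= S C; Y4 ::= X3 X1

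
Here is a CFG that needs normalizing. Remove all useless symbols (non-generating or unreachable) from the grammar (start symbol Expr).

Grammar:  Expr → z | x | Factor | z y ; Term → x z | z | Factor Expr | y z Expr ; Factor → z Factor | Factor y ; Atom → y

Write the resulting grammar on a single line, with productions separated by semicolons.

Generating nonterminals: {Atom, Expr, Term}.
Reachable from Expr after that: {Expr}.
Removed useless symbols: {Atom, Factor, Term} and every production mentioning them.

Expr → z | x | z y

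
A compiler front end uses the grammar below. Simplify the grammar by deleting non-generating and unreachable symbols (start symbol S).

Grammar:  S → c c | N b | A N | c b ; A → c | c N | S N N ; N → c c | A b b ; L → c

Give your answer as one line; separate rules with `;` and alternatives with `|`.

Generating nonterminals: {A, L, N, S}.
Reachable from S after that: {A, N, S}.
Removed useless symbols: {L} and every production mentioning them.

S → c c | N b | A N | c b; A → c | c N | S N N; N → c c | A b b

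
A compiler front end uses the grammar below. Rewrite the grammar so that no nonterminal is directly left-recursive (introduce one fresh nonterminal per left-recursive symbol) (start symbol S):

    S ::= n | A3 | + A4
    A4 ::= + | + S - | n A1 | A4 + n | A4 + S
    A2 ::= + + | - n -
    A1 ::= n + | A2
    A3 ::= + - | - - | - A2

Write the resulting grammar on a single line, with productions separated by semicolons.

A4 is directly left-recursive.
For A4: α = {+ n, + S}, β = {+, + S -, n A1}. Rewrite as A4 → β A4' and A4' → α A4' | ε.

S ::= n | A3 | + A4; A4 ::= + A4' | + S - A4' | n A1 A4'; A2 ::= + + | - n -; A1 ::= n + | A2; A3 ::= + - | - - | - A2; A4' ::= + n A4' | + S A4' | ε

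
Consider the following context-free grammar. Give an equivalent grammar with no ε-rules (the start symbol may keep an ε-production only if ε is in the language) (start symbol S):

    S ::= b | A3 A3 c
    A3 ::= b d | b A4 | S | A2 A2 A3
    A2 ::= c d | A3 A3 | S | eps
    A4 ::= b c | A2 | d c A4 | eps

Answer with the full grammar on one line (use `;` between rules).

Nullable nonterminals: {A2, A4}.
ε ∉ L(G), so no ε-production is kept.
Expand every rule over subsets of its nullable positions: A3 → b A4 gives b A4 | b. A3 → A2 A2 A3 gives A2 A2 A3 | A2 A3. A4 → d c A4 gives d c A4 | d c.

S ::= b | A3 A3 c; A3 ::= b d | b A4 | b | S | A2 A2 A3 | A2 A3; A2 ::= c d | A3 A3 | S; A4 ::= b c | A2 | d c A4 | d c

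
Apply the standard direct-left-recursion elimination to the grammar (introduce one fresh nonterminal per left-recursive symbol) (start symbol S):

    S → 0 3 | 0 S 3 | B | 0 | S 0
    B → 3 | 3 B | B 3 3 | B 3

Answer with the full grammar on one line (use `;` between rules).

S, B are directly left-recursive.
For S: α = {0}, β = {0 3, 0 S 3, B, 0}. Rewrite as S → β S' and S' → α S' | ε.
For B: α = {3 3, 3}, β = {3, 3 B}. Rewrite as B → β B' and B' → α B' | ε.

S → 0 3 S' | 0 S 3 S' | B S' | 0 S'; B → 3 B' | 3 B B'; S' → 0 S' | ε; B' → 3 3 B' | 3 B' | ε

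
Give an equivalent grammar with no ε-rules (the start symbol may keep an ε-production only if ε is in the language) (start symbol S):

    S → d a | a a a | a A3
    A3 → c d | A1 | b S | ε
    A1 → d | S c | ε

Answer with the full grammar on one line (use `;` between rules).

The nullable symbols are {A1, A3}.
ε ∉ L(G), so no ε-production is kept.
For each production, add variants omitting each subset of nullable occurrences: S → a A3 gives a A3 | a.

S → d a | a a a | a A3 | a; A3 → c d | A1 | b S; A1 → d | S c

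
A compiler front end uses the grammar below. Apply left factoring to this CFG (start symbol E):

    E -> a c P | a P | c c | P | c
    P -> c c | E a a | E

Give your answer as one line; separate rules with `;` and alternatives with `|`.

E has alternatives sharing prefix 'a': factor to E → a E' with E' → c P | P.
E has alternatives sharing prefix 'c': factor to E → c E'' with E'' → c | ε.
P has alternatives sharing prefix 'E': factor to P → E P' with P' → a a | ε.

E -> P | a E' | c E''; P -> c c | E P'; E' -> c P | P; E'' -> c | epsilon; P' -> a a | epsilon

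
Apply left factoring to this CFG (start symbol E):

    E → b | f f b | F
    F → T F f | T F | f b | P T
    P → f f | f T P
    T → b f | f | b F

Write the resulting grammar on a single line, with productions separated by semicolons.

F has alternatives sharing prefix 'T F': factor to F → T F F' with F' → f | ε.
P has alternatives sharing prefix 'f': factor to P → f P' with P' → f | T P.
T has alternatives sharing prefix 'b': factor to T → b T' with T' → f | F.

E → b | f f b | F; F → f b | P T | T F F'; P → f P'; T → f | b T'; F' → f | ε; P' → f | T P; T' → f | F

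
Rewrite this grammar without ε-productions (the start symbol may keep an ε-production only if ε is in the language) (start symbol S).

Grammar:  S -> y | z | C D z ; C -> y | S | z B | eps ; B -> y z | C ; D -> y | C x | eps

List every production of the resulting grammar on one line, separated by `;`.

Nullable set = {B, C, D}.
ε ∉ L(G), so no ε-production is kept.
Expand every rule over subsets of its nullable positions: S → C D z gives C D z | C z | D z. C → z B gives z B | z. D → C x gives C x | x.

S -> y | z | C D z | C z | D z; C -> y | S | z B | z; B -> y z | C; D -> y | C x | x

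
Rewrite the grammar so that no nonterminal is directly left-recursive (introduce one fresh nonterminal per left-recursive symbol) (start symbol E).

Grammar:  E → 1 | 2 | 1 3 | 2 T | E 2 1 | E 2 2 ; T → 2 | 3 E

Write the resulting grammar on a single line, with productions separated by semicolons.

E is directly left-recursive.
For E: α = {2 1, 2 2}, β = {1, 2, 1 3, 2 T}. Rewrite as E → β E' and E' → α E' | ε.

E → 1 E' | 2 E' | 1 3 E' | 2 T E'; T → 2 | 3 E; E' → 2 1 E' | 2 2 E' | ε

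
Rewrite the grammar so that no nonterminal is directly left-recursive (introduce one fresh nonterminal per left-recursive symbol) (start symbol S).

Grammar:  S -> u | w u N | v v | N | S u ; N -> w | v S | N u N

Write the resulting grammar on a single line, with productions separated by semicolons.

S -> u S' | w u N S' | v v S' | N S'; N -> w N' | v S N'; S' -> u S' | ε; N' -> u N N' | ε

S, N are directly left-recursive.
For S: α = {u}, β = {u, w u N, v v, N}. Rewrite as S → β S' and S' → α S' | ε.
For N: α = {u N}, β = {w, v S}. Rewrite as N → β N' and N' → α N' | ε.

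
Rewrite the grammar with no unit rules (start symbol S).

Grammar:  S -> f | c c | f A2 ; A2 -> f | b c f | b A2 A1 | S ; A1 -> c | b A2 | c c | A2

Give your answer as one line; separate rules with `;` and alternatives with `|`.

S -> f | c c | f A2; A2 -> f | b c f | b A2 A1 | c c | f A2; A1 -> f | b c f | b A2 A1 | c | b A2 | c c | f A2

Unit pairs: A1 ⇒* {A2, S}; A2 ⇒* {S}.
Replace each nonterminal's rules with the union of the non-unit rules of every nonterminal it unit-derives.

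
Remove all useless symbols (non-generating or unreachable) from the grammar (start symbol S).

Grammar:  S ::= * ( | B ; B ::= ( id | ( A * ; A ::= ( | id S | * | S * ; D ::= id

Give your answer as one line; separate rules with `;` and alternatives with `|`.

Generating nonterminals: {A, B, D, S}.
Reachable from S after that: {A, B, S}.
Removed useless symbols: {D} and every production mentioning them.

S ::= * ( | B; B ::= ( id | ( A *; A ::= ( | id S | * | S *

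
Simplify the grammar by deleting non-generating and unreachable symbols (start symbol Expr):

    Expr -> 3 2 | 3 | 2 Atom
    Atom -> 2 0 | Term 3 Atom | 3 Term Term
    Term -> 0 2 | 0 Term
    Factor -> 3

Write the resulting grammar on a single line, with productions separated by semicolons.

Generating nonterminals: {Atom, Expr, Factor, Term}.
Reachable from Expr after that: {Atom, Expr, Term}.
Removed useless symbols: {Factor} and every production mentioning them.

Expr -> 3 2 | 3 | 2 Atom; Atom -> 2 0 | Term 3 Atom | 3 Term Term; Term -> 0 2 | 0 Term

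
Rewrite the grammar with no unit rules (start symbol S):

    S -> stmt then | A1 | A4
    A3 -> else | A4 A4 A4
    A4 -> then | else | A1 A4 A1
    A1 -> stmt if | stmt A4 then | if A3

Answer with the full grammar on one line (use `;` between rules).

S -> then | else | A1 A4 A1 | stmt if | stmt A4 then | if A3 | stmt then; A3 -> else | A4 A4 A4; A4 -> then | else | A1 A4 A1; A1 -> stmt if | stmt A4 then | if A3

Unit pairs: S ⇒* {A1, A4}.
For each unit pair (A, B), copy every non-unit production of B to A, then drop all unit productions.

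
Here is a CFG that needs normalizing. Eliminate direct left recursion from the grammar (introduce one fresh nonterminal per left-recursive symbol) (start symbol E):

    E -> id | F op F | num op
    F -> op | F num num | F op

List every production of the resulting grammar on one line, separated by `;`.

E -> id | F op F | num op; F -> op F'; F' -> num num F' | op F' | ε

Left recursion appears on F.
For F: α = {num num, op}, β = {op}. Rewrite as F → β F' and F' → α F' | ε.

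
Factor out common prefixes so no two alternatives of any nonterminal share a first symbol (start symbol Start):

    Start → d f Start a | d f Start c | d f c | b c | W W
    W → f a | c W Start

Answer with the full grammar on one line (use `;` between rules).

Start → b c | W W | d f Start1; W → f a | c W Start; Start1 → c | Start Start11; Start11 → a | c

Start has alternatives sharing prefix 'd f': factor to Start → d f Start1 with Start1 → Start a | Start c | c.
Start1 has alternatives sharing prefix 'Start': factor to Start1 → Start Start11 with Start11 → a | c.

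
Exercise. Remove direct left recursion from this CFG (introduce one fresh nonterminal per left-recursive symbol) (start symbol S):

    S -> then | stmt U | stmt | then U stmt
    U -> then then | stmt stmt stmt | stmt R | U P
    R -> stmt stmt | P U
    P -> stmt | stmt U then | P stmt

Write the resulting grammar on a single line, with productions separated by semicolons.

Directly left-recursive nonterminals: U, P.
For U: α = {P}, β = {then then, stmt stmt stmt, stmt R}. Rewrite as U → β U' and U' → α U' | ε.
For P: α = {stmt}, β = {stmt, stmt U then}. Rewrite as P → β P' and P' → α P' | ε.

S -> then | stmt U | stmt | then U stmt; U -> then then U' | stmt stmt stmt U' | stmt R U'; R -> stmt stmt | P U; P -> stmt P' | stmt U then P'; U' -> P U' | ε; P' -> stmt P' | ε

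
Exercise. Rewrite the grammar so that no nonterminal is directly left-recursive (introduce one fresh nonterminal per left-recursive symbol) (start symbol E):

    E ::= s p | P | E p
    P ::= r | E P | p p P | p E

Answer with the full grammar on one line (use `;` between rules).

Directly left-recursive nonterminal: E.
For E: α = {p}, β = {s p, P}. Rewrite as E → β E' and E' → α E' | ε.

E ::= s p E' | P E'; P ::= r | E P | p p P | p E; E' ::= p E' | ε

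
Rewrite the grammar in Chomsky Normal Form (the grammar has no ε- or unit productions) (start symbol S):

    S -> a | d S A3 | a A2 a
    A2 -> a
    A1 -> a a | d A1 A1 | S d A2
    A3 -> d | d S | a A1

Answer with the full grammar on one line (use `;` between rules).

Introduce a nonterminal for each terminal appearing in a rule of length ≥ 2: X1 → d, X2 → a.
Binarize each right-hand side of length ≥ 3 by chaining fresh nonterminals (Y1, Y2, …): affected rules were S → X1 S A3; S → X2 A2 X2; A1 → X1 A1 A1; A1 → S X1 A2.

S -> a | X1 Y1 | X2 Y2; A2 -> a; A1 -> X2 X2 | X1 Y3 | S Y4; A3 -> d | X1 S | X2 A1; X1 -> d; X2 -> a; Y1 -> S A3; Y2 -> A2 X2; Y3 -> A1 A1; Y4 -> X1 A2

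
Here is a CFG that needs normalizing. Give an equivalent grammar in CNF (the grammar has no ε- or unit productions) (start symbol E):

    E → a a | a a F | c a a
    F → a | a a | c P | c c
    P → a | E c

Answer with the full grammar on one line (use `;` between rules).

Introduce a nonterminal for each terminal appearing in a rule of length ≥ 2: X1 → a, X2 → c.
Binarize each right-hand side of length ≥ 3 by chaining fresh nonterminals (Y1, Y2, …): affected rules were E → X1 X1 F; E → X2 X1 X1.

E → X1 X1 | X1 Y1 | X2 Y2; F → a | X1 X1 | X2 P | X2 X2; P → a | E X2; X1 → a; X2 → c; Y1 → X1 F; Y2 → X1 X1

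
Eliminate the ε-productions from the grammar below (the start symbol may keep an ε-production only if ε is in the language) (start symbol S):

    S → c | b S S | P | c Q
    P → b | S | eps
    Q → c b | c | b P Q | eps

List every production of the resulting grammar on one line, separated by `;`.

S → c | b S S | b S | b | P | c Q | eps; P → b | S; Q → c b | c | b P Q | b P | b Q | b

The nullable symbols are {P, Q, S}.
ε ∈ L(G) since S is nullable, so keep S → ε.
Add the nullable-subset variants: S → b S S gives b S S | b S | b. Q → b P Q gives b P Q | b P | b Q | b.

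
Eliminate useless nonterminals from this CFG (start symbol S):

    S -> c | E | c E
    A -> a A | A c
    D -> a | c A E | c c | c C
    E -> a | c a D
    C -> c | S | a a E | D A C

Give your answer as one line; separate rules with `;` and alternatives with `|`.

Generating nonterminals: {C, D, E, S}.
Reachable from S after that: {C, D, E, S}.
Removed useless symbols: {A} and every production mentioning them.

S -> c | E | c E; D -> a | c c | c C; E -> a | c a D; C -> c | S | a a E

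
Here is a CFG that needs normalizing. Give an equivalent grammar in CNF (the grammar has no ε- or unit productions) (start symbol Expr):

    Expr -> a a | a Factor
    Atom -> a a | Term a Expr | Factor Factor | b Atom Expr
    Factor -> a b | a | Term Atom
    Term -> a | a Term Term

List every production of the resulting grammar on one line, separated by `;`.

Expr -> X1 X1 | X1 Factor; Atom -> X1 X1 | Term Y1 | Factor Factor | X2 Y2; Factor -> X1 X2 | a | Term Atom; Term -> a | X1 Y3; X1 -> a; X2 -> b; Y1 -> X1 Expr; Y2 -> Atom Expr; Y3 -> Term Term

Introduce a nonterminal for each terminal appearing in a rule of length ≥ 2: X1 → a, X2 → b.
Binarize each right-hand side of length ≥ 3 by chaining fresh nonterminals (Y1, Y2, …): affected rules were Atom → Term X1 Expr; Atom → X2 Atom Expr; Term → X1 Term Term.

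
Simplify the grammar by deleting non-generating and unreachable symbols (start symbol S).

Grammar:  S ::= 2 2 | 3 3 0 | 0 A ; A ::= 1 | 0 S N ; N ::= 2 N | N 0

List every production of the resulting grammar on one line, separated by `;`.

Generating nonterminals: {A, S}.
Reachable from S after that: {A, S}.
Removed useless symbols: {N} and every production mentioning them.

S ::= 2 2 | 3 3 0 | 0 A; A ::= 1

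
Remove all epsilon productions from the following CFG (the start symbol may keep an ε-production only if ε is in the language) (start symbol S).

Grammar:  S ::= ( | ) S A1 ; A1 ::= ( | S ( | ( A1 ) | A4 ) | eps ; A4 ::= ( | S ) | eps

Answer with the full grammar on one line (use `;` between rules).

S ::= ( | ) S A1 | ) S; A1 ::= ( | S ( | ( A1 ) | ( ) | A4 ) | ); A4 ::= ( | S )

Nullable nonterminals: {A1, A4}.
ε ∉ L(G), so no ε-production is kept.
Add the nullable-subset variants: S → ) S A1 gives ) S A1 | ) S. A1 → ( A1 ) gives ( A1 ) | ( ). A1 → A4 ) gives A4 ) | ).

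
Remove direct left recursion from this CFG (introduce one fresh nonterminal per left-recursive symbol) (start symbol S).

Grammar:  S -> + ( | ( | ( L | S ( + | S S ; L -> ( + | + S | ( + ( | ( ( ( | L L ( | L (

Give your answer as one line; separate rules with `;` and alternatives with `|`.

Directly left-recursive nonterminals: S, L.
For S: α = {( +, S}, β = {+ (, (, ( L}. Rewrite as S → β S' and S' → α S' | ε.
For L: α = {L (, (}, β = {( +, + S, ( + (, ( ( (}. Rewrite as L → β L' and L' → α L' | ε.

S -> + ( S' | ( S' | ( L S'; L -> ( + L' | + S L' | ( + ( L' | ( ( ( L'; S' -> ( + S' | S S' | ε; L' -> L ( L' | ( L' | ε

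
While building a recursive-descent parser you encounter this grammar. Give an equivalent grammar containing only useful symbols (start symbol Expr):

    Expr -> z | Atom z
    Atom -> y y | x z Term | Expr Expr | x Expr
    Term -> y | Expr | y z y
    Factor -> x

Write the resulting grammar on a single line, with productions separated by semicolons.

Generating nonterminals: {Atom, Expr, Factor, Term}.
Reachable from Expr after that: {Atom, Expr, Term}.
Removed useless symbols: {Factor} and every production mentioning them.

Expr -> z | Atom z; Atom -> y y | x z Term | Expr Expr | x Expr; Term -> y | Expr | y z y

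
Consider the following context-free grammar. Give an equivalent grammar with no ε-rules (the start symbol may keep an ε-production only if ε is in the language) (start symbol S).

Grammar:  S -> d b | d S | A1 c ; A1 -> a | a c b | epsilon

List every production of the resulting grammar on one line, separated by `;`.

Nullable set = {A1}.
ε ∉ L(G), so no ε-production is kept.
Expand every rule over subsets of its nullable positions: S → A1 c gives A1 c | c.

S -> d b | d S | A1 c | c; A1 -> a | a c b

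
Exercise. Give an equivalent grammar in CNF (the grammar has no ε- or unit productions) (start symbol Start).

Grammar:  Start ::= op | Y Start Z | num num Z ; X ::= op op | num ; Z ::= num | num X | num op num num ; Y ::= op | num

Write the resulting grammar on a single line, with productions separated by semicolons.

Start ::= op | Y Y1 | X1 Y2; X ::= X2 X2 | num; Z ::= num | X1 X | X1 Y3; Y ::= op | num; X1 ::= num; X2 ::= op; Y1 ::= Start Z; Y2 ::= X1 Z; Y3 ::= X2 Y4; Y4 ::= X1 X1

Introduce a nonterminal for each terminal appearing in a rule of length ≥ 2: X1 → num, X2 → op.
Binarize each right-hand side of length ≥ 3 by chaining fresh nonterminals (Y1, Y2, …): affected rules were Start → Y Start Z; Start → X1 X1 Z; Z → X1 X2 X1 X1.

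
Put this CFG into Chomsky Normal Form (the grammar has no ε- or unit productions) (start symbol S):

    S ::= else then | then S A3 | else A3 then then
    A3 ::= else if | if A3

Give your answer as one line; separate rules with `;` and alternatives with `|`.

Introduce a nonterminal for each terminal appearing in a rule of length ≥ 2: X1 → else, X2 → then, X3 → if.
Binarize each right-hand side of length ≥ 3 by chaining fresh nonterminals (Y1, Y2, …): affected rules were S → X2 S A3; S → X1 A3 X2 X2.

S ::= X1 X2 | X2 Y1 | X1 Y2; A3 ::= X1 X3 | X3 A3; X1 ::= else; X2 ::= then; X3 ::= if; Y1 ::= S A3; Y2 ::= A3 Y3; Y3 ::= X2 X2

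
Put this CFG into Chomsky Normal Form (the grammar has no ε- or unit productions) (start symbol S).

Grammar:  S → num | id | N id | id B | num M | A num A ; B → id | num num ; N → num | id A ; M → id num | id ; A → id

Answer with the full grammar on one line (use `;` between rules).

Introduce a nonterminal for each terminal appearing in a rule of length ≥ 2: X1 → id, X2 → num.
Binarize each right-hand side of length ≥ 3 by chaining fresh nonterminals (Y1, Y2, …): affected rules were S → A X2 A.

S → num | id | N X1 | X1 B | X2 M | A Y1; B → id | X2 X2; N → num | X1 A; M → X1 X2 | id; A → id; X1 → id; X2 → num; Y1 → X2 A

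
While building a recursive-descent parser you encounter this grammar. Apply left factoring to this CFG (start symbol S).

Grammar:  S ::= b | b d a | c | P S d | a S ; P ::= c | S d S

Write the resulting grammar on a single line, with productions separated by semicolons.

S has alternatives sharing prefix 'b': factor to S → b S' with S' → ε | d a.

S ::= c | P S d | a S | b S'; P ::= c | S d S; S' ::= ε | d a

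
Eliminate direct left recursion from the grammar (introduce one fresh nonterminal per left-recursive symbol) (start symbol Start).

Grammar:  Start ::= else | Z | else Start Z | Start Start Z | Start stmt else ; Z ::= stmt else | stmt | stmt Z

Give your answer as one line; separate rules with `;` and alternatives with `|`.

Start ::= else Start1 | Z Start1 | else Start Z Start1; Z ::= stmt else | stmt | stmt Z; Start1 ::= Start Z Start1 | stmt else Start1 | ε

Directly left-recursive nonterminal: Start.
For Start: α = {Start Z, stmt else}, β = {else, Z, else Start Z}. Rewrite as Start → β Start1 and Start1 → α Start1 | ε.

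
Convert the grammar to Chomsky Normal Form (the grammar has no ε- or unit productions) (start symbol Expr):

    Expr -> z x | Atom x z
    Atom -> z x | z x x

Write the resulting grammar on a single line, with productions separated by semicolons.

Expr -> X1 X2 | Atom Y1; Atom -> X1 X2 | X1 Y2; X1 -> z; X2 -> x; Y1 -> X2 X1; Y2 -> X2 X2

Introduce a nonterminal for each terminal appearing in a rule of length ≥ 2: X1 → z, X2 → x.
Binarize each right-hand side of length ≥ 3 by chaining fresh nonterminals (Y1, Y2, …): affected rules were Expr → Atom X2 X1; Atom → X1 X2 X2.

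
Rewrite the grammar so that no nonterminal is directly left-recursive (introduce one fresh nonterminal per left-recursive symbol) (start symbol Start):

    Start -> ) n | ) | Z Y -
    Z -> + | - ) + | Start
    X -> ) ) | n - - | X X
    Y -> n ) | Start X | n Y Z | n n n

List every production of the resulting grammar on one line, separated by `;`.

Directly left-recursive nonterminal: X.
For X: α = {X}, β = {) ), n - -}. Rewrite as X → β X1 and X1 → α X1 | ε.

Start -> ) n | ) | Z Y -; Z -> + | - ) + | Start; X -> ) ) X1 | n - - X1; Y -> n ) | Start X | n Y Z | n n n; X1 -> X X1 | ε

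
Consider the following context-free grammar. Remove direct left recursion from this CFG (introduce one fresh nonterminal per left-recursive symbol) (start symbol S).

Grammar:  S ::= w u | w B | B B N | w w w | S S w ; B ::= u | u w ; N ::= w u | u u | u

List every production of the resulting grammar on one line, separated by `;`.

S ::= w u S' | w B S' | B B N S' | w w w S'; B ::= u | u w; N ::= w u | u u | u; S' ::= S w S' | ε

Left recursion appears on S.
For S: α = {S w}, β = {w u, w B, B B N, w w w}. Rewrite as S → β S' and S' → α S' | ε.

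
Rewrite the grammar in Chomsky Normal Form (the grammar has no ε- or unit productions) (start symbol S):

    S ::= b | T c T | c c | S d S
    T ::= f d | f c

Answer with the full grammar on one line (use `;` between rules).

S ::= b | T Y1 | X1 X1 | S Y2; T ::= X3 X2 | X3 X1; X1 ::= c; X2 ::= d; X3 ::= f; Y1 ::= X1 T; Y2 ::= X2 S

Introduce a nonterminal for each terminal appearing in a rule of length ≥ 2: X1 → c, X2 → d, X3 → f.
Binarize each right-hand side of length ≥ 3 by chaining fresh nonterminals (Y1, Y2, …): affected rules were S → T X1 T; S → S X2 S.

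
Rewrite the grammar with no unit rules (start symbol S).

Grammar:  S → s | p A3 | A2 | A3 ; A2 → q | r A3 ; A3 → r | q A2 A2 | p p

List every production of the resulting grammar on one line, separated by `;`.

S → q | r A3 | s | p A3 | r | q A2 A2 | p p; A2 → q | r A3; A3 → r | q A2 A2 | p p

Unit pairs: S ⇒* {A2, A3}.
For each unit pair (A, B), copy every non-unit production of B to A, then drop all unit productions.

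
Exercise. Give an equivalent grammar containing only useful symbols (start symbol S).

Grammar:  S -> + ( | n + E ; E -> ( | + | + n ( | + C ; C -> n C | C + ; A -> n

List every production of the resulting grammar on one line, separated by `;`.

S -> + ( | n + E; E -> ( | + | + n (

Generating nonterminals: {A, E, S}.
Reachable from S after that: {E, S}.
Removed useless symbols: {A, C} and every production mentioning them.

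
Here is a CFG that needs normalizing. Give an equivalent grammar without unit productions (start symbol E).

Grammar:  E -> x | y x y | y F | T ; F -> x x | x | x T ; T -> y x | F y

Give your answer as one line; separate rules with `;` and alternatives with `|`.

E -> x | y x y | y F | y x | F y; F -> x x | x | x T; T -> y x | F y

Unit pairs: E ⇒* {T}.
For every A with A ⇒* B via unit rules, add B's non-unit alternatives to A; then delete every rule of the form X → Y.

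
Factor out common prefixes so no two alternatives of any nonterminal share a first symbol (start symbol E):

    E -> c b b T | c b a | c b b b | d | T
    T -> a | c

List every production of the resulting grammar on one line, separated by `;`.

E has alternatives sharing prefix 'c b': factor to E → c b E' with E' → b T | a | b b.
E' has alternatives sharing prefix 'b': factor to E' → b E'' with E'' → T | b.

E -> d | T | c b E'; T -> a | c; E' -> a | b E''; E'' -> T | b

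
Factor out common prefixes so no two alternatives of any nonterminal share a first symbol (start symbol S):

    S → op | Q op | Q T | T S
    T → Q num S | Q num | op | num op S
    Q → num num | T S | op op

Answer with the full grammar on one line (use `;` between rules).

S has alternatives sharing prefix 'Q': factor to S → Q S' with S' → op | T.
T has alternatives sharing prefix 'Q num': factor to T → Q num T' with T' → S | ε.

S → op | T S | Q S'; T → op | num op S | Q num T'; Q → num num | T S | op op; S' → op | T; T' → S | ε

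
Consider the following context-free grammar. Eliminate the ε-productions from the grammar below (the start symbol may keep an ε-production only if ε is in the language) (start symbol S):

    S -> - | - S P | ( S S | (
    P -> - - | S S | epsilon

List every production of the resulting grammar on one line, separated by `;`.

The nullable symbols are {P}.
ε ∉ L(G), so no ε-production is kept.
Expand every rule over subsets of its nullable positions: S → - S P gives - S P | - S.

S -> - | - S P | - S | ( S S | (; P -> - - | S S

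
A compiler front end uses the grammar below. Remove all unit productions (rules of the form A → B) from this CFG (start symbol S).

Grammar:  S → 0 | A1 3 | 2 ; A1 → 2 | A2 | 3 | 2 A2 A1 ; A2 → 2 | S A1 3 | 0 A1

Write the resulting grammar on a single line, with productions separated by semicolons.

Unit pairs: A1 ⇒* {A2}.
Replace each nonterminal's rules with the union of the non-unit rules of every nonterminal it unit-derives.

S → 0 | A1 3 | 2; A1 → 2 | S A1 3 | 0 A1 | 3 | 2 A2 A1; A2 → 2 | S A1 3 | 0 A1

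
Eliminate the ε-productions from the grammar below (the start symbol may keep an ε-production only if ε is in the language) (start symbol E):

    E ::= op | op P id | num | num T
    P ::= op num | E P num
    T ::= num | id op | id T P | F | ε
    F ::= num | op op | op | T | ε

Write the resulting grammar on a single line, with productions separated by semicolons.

Nullable set = {F, T}.
ε ∉ L(G), so no ε-production is kept.
For each production, add variants omitting each subset of nullable occurrences: T → id T P gives id T P | id P.

E ::= op | op P id | num | num T; P ::= op num | E P num; T ::= num | id op | id T P | id P | F; F ::= num | op op | op | T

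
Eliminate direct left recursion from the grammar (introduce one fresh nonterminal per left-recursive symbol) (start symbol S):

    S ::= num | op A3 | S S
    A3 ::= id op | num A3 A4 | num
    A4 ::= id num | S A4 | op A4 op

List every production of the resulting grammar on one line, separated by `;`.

S ::= num S' | op A3 S'; A3 ::= id op | num A3 A4 | num; A4 ::= id num | S A4 | op A4 op; S' ::= S S' | ε

S is directly left-recursive.
For S: α = {S}, β = {num, op A3}. Rewrite as S → β S' and S' → α S' | ε.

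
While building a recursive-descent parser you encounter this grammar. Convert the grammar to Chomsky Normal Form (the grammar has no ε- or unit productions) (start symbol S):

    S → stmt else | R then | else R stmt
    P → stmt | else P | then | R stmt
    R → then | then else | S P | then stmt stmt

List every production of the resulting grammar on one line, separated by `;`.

Introduce a nonterminal for each terminal appearing in a rule of length ≥ 2: X1 → stmt, X2 → else, X3 → then.
Binarize each right-hand side of length ≥ 3 by chaining fresh nonterminals (Y1, Y2, …): affected rules were S → X2 R X1; R → X3 X1 X1.

S → X1 X2 | R X3 | X2 Y1; P → stmt | X2 P | then | R X1; R → then | X3 X2 | S P | X3 Y2; X1 → stmt; X2 → else; X3 → then; Y1 → R X1; Y2 → X1 X1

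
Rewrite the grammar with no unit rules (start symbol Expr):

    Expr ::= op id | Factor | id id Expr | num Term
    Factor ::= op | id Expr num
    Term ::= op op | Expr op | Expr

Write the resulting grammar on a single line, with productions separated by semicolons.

Unit pairs: Expr ⇒* {Factor}; Term ⇒* {Expr, Factor}.
Replace each nonterminal's rules with the union of the non-unit rules of every nonterminal it unit-derives.

Expr ::= op | id Expr num | op id | id id Expr | num Term; Factor ::= op | id Expr num; Term ::= op op | Expr op | op | id Expr num | op id | id id Expr | num Term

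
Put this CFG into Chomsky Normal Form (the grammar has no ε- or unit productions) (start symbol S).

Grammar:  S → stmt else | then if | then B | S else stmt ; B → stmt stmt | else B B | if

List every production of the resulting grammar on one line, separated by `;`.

Introduce a nonterminal for each terminal appearing in a rule of length ≥ 2: X1 → stmt, X2 → else, X3 → then, X4 → if.
Binarize each right-hand side of length ≥ 3 by chaining fresh nonterminals (Y1, Y2, …): affected rules were S → S X2 X1; B → X2 B B.

S → X1 X2 | X3 X4 | X3 B | S Y1; B → X1 X1 | X2 Y2 | if; X1 → stmt; X2 → else; X3 → then; X4 → if; Y1 → X2 X1; Y2 → B B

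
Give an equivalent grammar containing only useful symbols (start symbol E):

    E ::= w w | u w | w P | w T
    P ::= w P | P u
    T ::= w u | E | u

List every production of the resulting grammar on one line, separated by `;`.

E ::= w w | u w | w T; T ::= w u | E | u

Generating nonterminals: {E, T}.
Reachable from E after that: {E, T}.
Removed useless symbols: {P} and every production mentioning them.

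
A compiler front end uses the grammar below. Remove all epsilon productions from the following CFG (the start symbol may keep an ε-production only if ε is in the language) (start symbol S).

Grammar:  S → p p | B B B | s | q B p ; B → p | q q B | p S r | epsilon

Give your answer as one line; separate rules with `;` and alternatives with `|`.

S → p p | B B B | B B | B | s | q B p | q p | ε; B → p | q q B | q q | p S r | p r

Nullable set = {B, S}.
ε ∈ L(G) since S is nullable, so keep S → ε.
Expand every rule over subsets of its nullable positions: S → B B B gives B B B | B B | B. S → q B p gives q B p | q p. B → q q B gives q q B | q q. B → p S r gives p S r | p r.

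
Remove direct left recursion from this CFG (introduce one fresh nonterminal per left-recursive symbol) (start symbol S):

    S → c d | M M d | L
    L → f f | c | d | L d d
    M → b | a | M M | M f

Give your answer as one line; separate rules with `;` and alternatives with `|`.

S → c d | M M d | L; L → f f L' | c L' | d L'; M → b M' | a M'; L' → d d L' | eps; M' → M M' | f M' | eps

L, M are directly left-recursive.
For L: α = {d d}, β = {f f, c, d}. Rewrite as L → β L' and L' → α L' | ε.
For M: α = {M, f}, β = {b, a}. Rewrite as M → β M' and M' → α M' | ε.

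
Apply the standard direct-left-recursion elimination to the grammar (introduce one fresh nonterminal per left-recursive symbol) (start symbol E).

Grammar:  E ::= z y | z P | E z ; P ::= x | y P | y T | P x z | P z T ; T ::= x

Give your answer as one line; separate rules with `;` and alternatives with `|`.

Left recursion appears on E, P.
For E: α = {z}, β = {z y, z P}. Rewrite as E → β E' and E' → α E' | ε.
For P: α = {x z, z T}, β = {x, y P, y T}. Rewrite as P → β P' and P' → α P' | ε.

E ::= z y E' | z P E'; P ::= x P' | y P P' | y T P'; T ::= x; E' ::= z E' | eps; P' ::= x z P' | z T P' | eps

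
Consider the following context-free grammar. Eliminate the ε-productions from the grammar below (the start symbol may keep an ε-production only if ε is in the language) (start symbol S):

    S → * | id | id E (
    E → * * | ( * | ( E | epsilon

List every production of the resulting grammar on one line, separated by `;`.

S → * | id | id E ( | id (; E → * * | ( * | ( E | (

Nullable nonterminals: {E}.
ε ∉ L(G), so no ε-production is kept.
Add the nullable-subset variants: S → id E ( gives id E ( | id (. E → ( E gives ( E | (.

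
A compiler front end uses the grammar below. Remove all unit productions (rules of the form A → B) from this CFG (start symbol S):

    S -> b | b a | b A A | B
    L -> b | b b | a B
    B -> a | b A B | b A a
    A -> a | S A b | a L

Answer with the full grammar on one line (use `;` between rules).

Unit pairs: S ⇒* {B}.
For each unit pair (A, B), copy every non-unit production of B to A, then drop all unit productions.

S -> a | b A B | b A a | b | b a | b A A; L -> b | b b | a B; B -> a | b A B | b A a; A -> a | S A b | a L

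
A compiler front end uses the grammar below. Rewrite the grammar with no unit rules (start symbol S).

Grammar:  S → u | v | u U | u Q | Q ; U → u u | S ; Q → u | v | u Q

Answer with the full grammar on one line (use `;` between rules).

S → u | v | u U | u Q; U → u u | u | v | u U | u Q; Q → u | v | u Q

Unit pairs: S ⇒* {Q}; U ⇒* {Q, S}.
For every A with A ⇒* B via unit rules, add B's non-unit alternatives to A; then delete every rule of the form X → Y.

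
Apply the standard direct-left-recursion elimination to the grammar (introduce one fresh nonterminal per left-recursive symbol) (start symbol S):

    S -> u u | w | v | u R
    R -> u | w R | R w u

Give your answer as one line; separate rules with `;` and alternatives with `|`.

Directly left-recursive nonterminal: R.
For R: α = {w u}, β = {u, w R}. Rewrite as R → β R' and R' → α R' | ε.

S -> u u | w | v | u R; R -> u R' | w R R'; R' -> w u R' | epsilon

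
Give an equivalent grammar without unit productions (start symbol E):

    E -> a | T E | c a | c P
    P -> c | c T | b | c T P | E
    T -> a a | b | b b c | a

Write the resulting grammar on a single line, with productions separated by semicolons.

Unit pairs: P ⇒* {E}.
Replace each nonterminal's rules with the union of the non-unit rules of every nonterminal it unit-derives.

E -> a | T E | c a | c P; P -> a | T E | c a | c P | c | c T | b | c T P; T -> a a | b | b b c | a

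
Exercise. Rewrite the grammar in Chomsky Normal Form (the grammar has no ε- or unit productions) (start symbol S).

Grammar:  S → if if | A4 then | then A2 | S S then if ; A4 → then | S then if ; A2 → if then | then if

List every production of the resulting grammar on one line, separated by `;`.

S → X1 X1 | A4 X2 | X2 A2 | S Y1; A4 → then | S Y3; A2 → X1 X2 | X2 X1; X1 → if; X2 → then; Y1 → S Y2; Y2 → X2 X1; Y3 → X2 X1

Introduce a nonterminal for each terminal appearing in a rule of length ≥ 2: X1 → if, X2 → then.
Binarize each right-hand side of length ≥ 3 by chaining fresh nonterminals (Y1, Y2, …): affected rules were S → S S X2 X1; A4 → S X2 X1.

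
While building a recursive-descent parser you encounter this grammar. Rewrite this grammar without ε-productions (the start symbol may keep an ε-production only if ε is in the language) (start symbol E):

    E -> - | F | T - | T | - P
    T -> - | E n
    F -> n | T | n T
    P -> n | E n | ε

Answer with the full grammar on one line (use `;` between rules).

E -> - | F | T - | T | - P; T -> - | E n; F -> n | T | n T; P -> n | E n

Nullable nonterminals: {P}.
ε ∉ L(G), so no ε-production is kept.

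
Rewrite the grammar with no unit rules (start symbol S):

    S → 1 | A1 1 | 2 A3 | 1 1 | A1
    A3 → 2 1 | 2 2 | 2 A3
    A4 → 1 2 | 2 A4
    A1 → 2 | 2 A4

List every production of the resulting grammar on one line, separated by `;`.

Unit pairs: S ⇒* {A1}.
For each unit pair (A, B), copy every non-unit production of B to A, then drop all unit productions.

S → 2 | 2 A4 | 1 | A1 1 | 2 A3 | 1 1; A3 → 2 1 | 2 2 | 2 A3; A4 → 1 2 | 2 A4; A1 → 2 | 2 A4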